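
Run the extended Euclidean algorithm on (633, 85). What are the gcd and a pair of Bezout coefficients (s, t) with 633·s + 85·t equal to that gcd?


Euclidean algorithm on (633, 85) — divide until remainder is 0:
  633 = 7 · 85 + 38
  85 = 2 · 38 + 9
  38 = 4 · 9 + 2
  9 = 4 · 2 + 1
  2 = 2 · 1 + 0
gcd(633, 85) = 1.
Track Bezout coefficients alongside the remainders: start with r₀ = 633 = a·1 + b·0 (s = 1, t = 0) and r₁ = 85 = a·0 + b·1 (s = 0, t = 1); each new remainder r_{k+1} = r_{k-1} − q_k·r_k inherits s_{k+1} = s_{k-1} − q_k·s_k, t_{k+1} = t_{k-1} − q_k·t_k, so r_k = a·s_k + b·t_k at every step:
  q = 7: r = 38, s = 1 − 7·0 = 1, t = 0 − 7·1 = -7  (check: 633·1 + 85·(-7) = 38)
  q = 2: r = 9, s = 0 − 2·1 = -2, t = 1 − 2·(-7) = 15  (check: 633·(-2) + 85·15 = 9)
  q = 4: r = 2, s = 1 − 4·(-2) = 9, t = -7 − 4·15 = -67  (check: 633·9 + 85·(-67) = 2)
  q = 4: r = 1, s = -2 − 4·9 = -38, t = 15 − 4·(-67) = 283  (check: 633·(-38) + 85·283 = 1)
The row with r = 1 (the gcd) gives the Bezout coefficients s = -38, t = 283.
Result: 633 · (-38) + 85 · (283) = 1.

gcd(633, 85) = 1; s = -38, t = 283 (check: 633·(-38) + 85·283 = 1).


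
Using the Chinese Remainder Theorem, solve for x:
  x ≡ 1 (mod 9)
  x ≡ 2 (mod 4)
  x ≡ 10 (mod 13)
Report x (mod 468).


Moduli 9, 4, 13 are pairwise coprime; by CRT there is a unique solution modulo M = 9 · 4 · 13 = 468.
Solve pairwise, accumulating the modulus:
  Start with x ≡ 1 (mod 9).
  Combine with x ≡ 2 (mod 4): since gcd(9, 4) = 1, we get a unique residue mod 36.
    Write x = 1 + 9·t and substitute into x ≡ 2 (mod 4): 9·t ≡ 2 − 1 = 1 (mod 4).
    Reduce coefficients mod 4: 1·t ≡ 1 (mod 4).
    So t ≡ 1 (mod 4).
    Then x = 1 + 9·1 = 10, valid modulo lcm(9, 4) = 36: x ≡ 10 (mod 36).
  Combine with x ≡ 10 (mod 13): since gcd(36, 13) = 1, we get a unique residue mod 468.
    Write x = 10 + 36·t and substitute into x ≡ 10 (mod 13): 36·t ≡ 10 − 10 = 0 (mod 13).
    Reduce coefficients mod 13: 10·t ≡ 0 (mod 13).
    The inverse of 10 mod 13 is 4 (since 10·4 = 40 = 3·13 + 1), so t ≡ 4·0 = 0 ≡ 0 (mod 13).
    Then x = 10 + 36·0 = 10, valid modulo lcm(36, 13) = 468: x ≡ 10 (mod 468).
Verify: 10 mod 9 = 1 ✓, 10 mod 4 = 2 ✓, 10 mod 13 = 10 ✓.

x ≡ 10 (mod 468).


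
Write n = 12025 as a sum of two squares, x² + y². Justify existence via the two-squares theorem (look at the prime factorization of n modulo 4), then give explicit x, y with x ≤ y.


Step 1: Factor n = 12025 = 5^2 · 13 · 37.
Step 2: Check the mod-4 condition on each prime factor: 5 ≡ 1 (mod 4), exponent 2; 13 ≡ 1 (mod 4), exponent 1; 37 ≡ 1 (mod 4), exponent 1.
All primes ≡ 3 (mod 4) appear to even exponent (or don't appear), so by the two-squares theorem n IS expressible as a sum of two squares.
Step 3: Build a representation. Group n = k² · m with k = 5 and m = 13 · 37 = 481 (a product of primes ≡ 1 (mod 4)); a representation of m scales to one of n via (k·x)² + (k·y)² = k²(x² + y²). Each prime p ≡ 1 (mod 4) is itself a sum of two squares; find a² by testing p − a² for a perfect square:
  13: 13 − 1² = 12, 13 − 2² = 9 = 3² ⇒ 13 = 2² + 3².
  37: 37 − 1² = 36 = 6² ⇒ 37 = 1² + 6².
  Combine using the Brahmagupta–Fibonacci identity (a² + b²)(c² + d²) = (ac − bd)² + (ad + bc)² = (ac + bd)² + (ad − bc)²:
  13 · 37 = 481: from (2² + 3²)(1² + 6²), take (2·1 − 3·6, 2·6 + 3·1) = (2 − 18, 12 + 3) = (-16, 15); dropping signs (only squares matter) gives (16, 15); check 16² + 15² = 256 + 225 = 481 ✓.
  Scale by k = 5: (5·16, 5·15) = (80, 75).
Step 4: Order so x ≤ y and verify: 75² + 80² = 5625 + 6400 = 12025 = n. ✓

n = 12025 = 75² + 80² (one valid representation with x ≤ y).


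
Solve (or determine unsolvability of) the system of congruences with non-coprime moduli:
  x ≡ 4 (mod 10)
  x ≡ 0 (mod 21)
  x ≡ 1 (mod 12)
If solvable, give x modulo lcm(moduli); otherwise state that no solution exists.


Moduli 10, 21, 12 are not pairwise coprime, so CRT works modulo lcm(m_i) when all pairwise compatibility conditions hold.
Pairwise compatibility: gcd(m_i, m_j) must divide a_i - a_j for every pair.
Merge one congruence at a time:
  Start: x ≡ 4 (mod 10).
  Combine with x ≡ 0 (mod 21): gcd(10, 21) = 1; 0 - 4 = -4, which IS divisible by 1, so compatible.
    Write x = 4 + 10·t and substitute into x ≡ 0 (mod 21): 10·t ≡ 0 − 4 = -4 (mod 21).
    Reduce coefficients mod 21: 10·t ≡ 17 (mod 21).
    The inverse of 10 mod 21 is 19 (since 10·19 = 190 = 9·21 + 1), so t ≡ 19·17 = 323 ≡ 8 (mod 21).
    Then x = 4 + 10·8 = 84, valid modulo lcm(10, 21) = 210: x ≡ 84 (mod 210).
  Combine with x ≡ 1 (mod 12): gcd(210, 12) = 6, and 1 - 84 = -83 is NOT divisible by 6.
    ⇒ system is inconsistent (no integer solution).

No solution (the system is inconsistent).


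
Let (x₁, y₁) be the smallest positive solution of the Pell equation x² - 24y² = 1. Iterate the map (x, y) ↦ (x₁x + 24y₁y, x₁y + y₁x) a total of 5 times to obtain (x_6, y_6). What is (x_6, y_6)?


Step 1: Find the fundamental solution (x₁, y₁) of x² - 24y² = 1.
  Expand √24 as a continued fraction. a₀ = ⌊√24⌋ = 4; iterate m_{k+1} = d_k·a_k − m_k, d_{k+1} = (24 − m_{k+1}²)/d_k, a_{k+1} = ⌊(a₀ + m_{k+1})/d_{k+1}⌋ (starting m₀ = 0, d₀ = 1), with convergents p_k = a_k·p_{k-1} + p_{k-2}, q_k = a_k·q_{k-1} + q_{k-2} (p₋₁ = 1, q₋₁ = 0):
  k = 0: a₀ = 4; p₀/q₀ = 4/1; p₀² − 24·q₀² = 16 − 24 = -8.
  k = 1: m = 4, d = 8, a = ⌊(4 + 4)/8⌋ = 1; p/q = (1·4 + 1)/(1·1 + 0) = 5/1; p² − 24·q² = 25 − 24 = 1.
  The first convergent with p² − 24·q² = 1 gives the fundamental solution (x₁, y₁) = (5, 1).
Step 2: Apply the recurrence (x_{n+1}, y_{n+1}) = (x₁x_n + 24y₁y_n, x₁y_n + y₁x_n) repeatedly.
  From (x_1, y_1) = (5, 1): x_2 = 5·5 + 24·1·1 = 49; y_2 = 5·1 + 1·5 = 10.
  From (x_2, y_2) = (49, 10): x_3 = 5·49 + 24·1·10 = 485; y_3 = 5·10 + 1·49 = 99.
  From (x_3, y_3) = (485, 99): x_4 = 5·485 + 24·1·99 = 4801; y_4 = 5·99 + 1·485 = 980.
  From (x_4, y_4) = (4801, 980): x_5 = 5·4801 + 24·1·980 = 47525; y_5 = 5·980 + 1·4801 = 9701.
  From (x_5, y_5) = (47525, 9701): x_6 = 5·47525 + 24·1·9701 = 470449; y_6 = 5·9701 + 1·47525 = 96030.
Step 3: Verify x_6² - 24·y_6² = 221322261601 - 221322261600 = 1 (should be 1). ✓

(x_1, y_1) = (5, 1); (x_6, y_6) = (470449, 96030).


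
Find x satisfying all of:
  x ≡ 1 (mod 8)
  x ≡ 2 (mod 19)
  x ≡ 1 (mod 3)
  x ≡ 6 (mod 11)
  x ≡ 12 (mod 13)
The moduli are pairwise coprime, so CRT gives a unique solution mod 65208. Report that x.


Product of moduli M = 8 · 19 · 3 · 11 · 13 = 65208.
Merge one congruence at a time:
  Start: x ≡ 1 (mod 8).
  Combine with x ≡ 2 (mod 19); new modulus lcm = 152.
    Write x = 1 + 8·t and substitute into x ≡ 2 (mod 19): 8·t ≡ 2 − 1 = 1 (mod 19).
    The inverse of 8 mod 19 is 12 (since 8·12 = 96 = 5·19 + 1), so t ≡ 12·1 = 12 ≡ 12 (mod 19).
    Then x = 1 + 8·12 = 97, valid modulo lcm(8, 19) = 152: x ≡ 97 (mod 152).
  Combine with x ≡ 1 (mod 3); new modulus lcm = 456.
    Write x = 97 + 152·t and substitute into x ≡ 1 (mod 3): 152·t ≡ 1 − 97 = -96 (mod 3).
    Reduce coefficients mod 3: 2·t ≡ 0 (mod 3).
    The inverse of 2 mod 3 is 2 (since 2·2 = 4 = 1·3 + 1), so t ≡ 2·0 = 0 ≡ 0 (mod 3).
    Then x = 97 + 152·0 = 97, valid modulo lcm(152, 3) = 456: x ≡ 97 (mod 456).
  Combine with x ≡ 6 (mod 11); new modulus lcm = 5016.
    Write x = 97 + 456·t and substitute into x ≡ 6 (mod 11): 456·t ≡ 6 − 97 = -91 (mod 11).
    Reduce coefficients mod 11: 5·t ≡ 8 (mod 11).
    The inverse of 5 mod 11 is 9 (since 5·9 = 45 = 4·11 + 1), so t ≡ 9·8 = 72 ≡ 6 (mod 11).
    Then x = 97 + 456·6 = 2833, valid modulo lcm(456, 11) = 5016: x ≡ 2833 (mod 5016).
  Combine with x ≡ 12 (mod 13); new modulus lcm = 65208.
    Write x = 2833 + 5016·t and substitute into x ≡ 12 (mod 13): 5016·t ≡ 12 − 2833 = -2821 (mod 13).
    Reduce coefficients mod 13: 11·t ≡ 0 (mod 13).
    The inverse of 11 mod 13 is 6 (since 11·6 = 66 = 5·13 + 1), so t ≡ 6·0 = 0 ≡ 0 (mod 13).
    Then x = 2833 + 5016·0 = 2833, valid modulo lcm(5016, 13) = 65208: x ≡ 2833 (mod 65208).
Verify against each original: 2833 mod 8 = 1, 2833 mod 19 = 2, 2833 mod 3 = 1, 2833 mod 11 = 6, 2833 mod 13 = 12.

x ≡ 2833 (mod 65208).


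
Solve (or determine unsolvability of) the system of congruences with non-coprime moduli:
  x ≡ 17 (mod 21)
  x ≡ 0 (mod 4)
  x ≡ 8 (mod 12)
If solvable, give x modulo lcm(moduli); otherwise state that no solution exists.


Moduli 21, 4, 12 are not pairwise coprime, so CRT works modulo lcm(m_i) when all pairwise compatibility conditions hold.
Pairwise compatibility: gcd(m_i, m_j) must divide a_i - a_j for every pair.
Merge one congruence at a time:
  Start: x ≡ 17 (mod 21).
  Combine with x ≡ 0 (mod 4): gcd(21, 4) = 1; 0 - 17 = -17, which IS divisible by 1, so compatible.
    Write x = 17 + 21·t and substitute into x ≡ 0 (mod 4): 21·t ≡ 0 − 17 = -17 (mod 4).
    Reduce coefficients mod 4: 1·t ≡ 3 (mod 4).
    So t ≡ 3 (mod 4).
    Then x = 17 + 21·3 = 80, valid modulo lcm(21, 4) = 84: x ≡ 80 (mod 84).
  Combine with x ≡ 8 (mod 12): gcd(84, 12) = 12; 8 - 80 = -72, which IS divisible by 12, so compatible.
    Write x = 80 + 84·t and substitute into x ≡ 8 (mod 12): 84·t ≡ 8 − 80 = -72 (mod 12).
    Divide the congruence (and modulus) by g = 12: 7·t ≡ -6 (mod 1).
    Modulo 1 every t works; take t = 0.
    Then x = 80 + 84·0 = 80, valid modulo lcm(84, 12) = 84: x ≡ 80 (mod 84).
Verify: 80 mod 21 = 17, 80 mod 4 = 0, 80 mod 12 = 8.

x ≡ 80 (mod 84).


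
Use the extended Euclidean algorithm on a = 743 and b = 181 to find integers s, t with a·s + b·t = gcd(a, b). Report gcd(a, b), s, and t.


Euclidean algorithm on (743, 181) — divide until remainder is 0:
  743 = 4 · 181 + 19
  181 = 9 · 19 + 10
  19 = 1 · 10 + 9
  10 = 1 · 9 + 1
  9 = 9 · 1 + 0
gcd(743, 181) = 1.
Track Bezout coefficients alongside the remainders: start with r₀ = 743 = a·1 + b·0 (s = 1, t = 0) and r₁ = 181 = a·0 + b·1 (s = 0, t = 1); each new remainder r_{k+1} = r_{k-1} − q_k·r_k inherits s_{k+1} = s_{k-1} − q_k·s_k, t_{k+1} = t_{k-1} − q_k·t_k, so r_k = a·s_k + b·t_k at every step:
  q = 4: r = 19, s = 1 − 4·0 = 1, t = 0 − 4·1 = -4  (check: 743·1 + 181·(-4) = 19)
  q = 9: r = 10, s = 0 − 9·1 = -9, t = 1 − 9·(-4) = 37  (check: 743·(-9) + 181·37 = 10)
  q = 1: r = 9, s = 1 − 1·(-9) = 10, t = -4 − 1·37 = -41  (check: 743·10 + 181·(-41) = 9)
  q = 1: r = 1, s = -9 − 1·10 = -19, t = 37 − 1·(-41) = 78  (check: 743·(-19) + 181·78 = 1)
The row with r = 1 (the gcd) gives the Bezout coefficients s = -19, t = 78.
Result: 743 · (-19) + 181 · (78) = 1.

gcd(743, 181) = 1; s = -19, t = 78 (check: 743·(-19) + 181·78 = 1).


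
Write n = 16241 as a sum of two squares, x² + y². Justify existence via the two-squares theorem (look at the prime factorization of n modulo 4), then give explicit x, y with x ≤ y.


Step 1: Factor n = 16241 = 109 · 149.
Step 2: Check the mod-4 condition on each prime factor: 109 ≡ 1 (mod 4), exponent 1; 149 ≡ 1 (mod 4), exponent 1.
All primes ≡ 3 (mod 4) appear to even exponent (or don't appear), so by the two-squares theorem n IS expressible as a sum of two squares.
Step 3: Build a representation. Here n = 109 · 149 is a product of primes ≡ 1 (mod 4). Each prime p ≡ 1 (mod 4) is itself a sum of two squares; find a² by testing p − a² for a perfect square:
  109: 109 − 1² = 108, 109 − 2² = 105, 109 − 3² = 100 = 10² ⇒ 109 = 3² + 10².
  149: 149 − 1² = 148, 149 − 2² = 145, 149 − 3² = 140, 149 − 4² = 133, 149 − 5² = 124, 149 − 6² = 113, 149 − 7² = 100 = 10² ⇒ 149 = 7² + 10².
  Combine using the Brahmagupta–Fibonacci identity (a² + b²)(c² + d²) = (ac − bd)² + (ad + bc)² = (ac + bd)² + (ad − bc)²:
  109 · 149 = 16241: from (3² + 10²)(7² + 10²), take (3·7 − 10·10, 3·10 + 10·7) = (21 − 100, 30 + 70) = (-79, 100); dropping signs (only squares matter) gives (79, 100); check 79² + 100² = 6241 + 10000 = 16241 ✓.
Step 4: Order so x ≤ y and verify: 79² + 100² = 6241 + 10000 = 16241 = n. ✓

n = 16241 = 79² + 100² (one valid representation with x ≤ y).


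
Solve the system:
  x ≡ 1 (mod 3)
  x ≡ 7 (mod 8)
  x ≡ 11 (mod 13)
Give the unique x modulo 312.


Moduli 3, 8, 13 are pairwise coprime; by CRT there is a unique solution modulo M = 3 · 8 · 13 = 312.
Solve pairwise, accumulating the modulus:
  Start with x ≡ 1 (mod 3).
  Combine with x ≡ 7 (mod 8): since gcd(3, 8) = 1, we get a unique residue mod 24.
    Write x = 1 + 3·t and substitute into x ≡ 7 (mod 8): 3·t ≡ 7 − 1 = 6 (mod 8).
    The inverse of 3 mod 8 is 3 (since 3·3 = 9 = 1·8 + 1), so t ≡ 3·6 = 18 ≡ 2 (mod 8).
    Then x = 1 + 3·2 = 7, valid modulo lcm(3, 8) = 24: x ≡ 7 (mod 24).
  Combine with x ≡ 11 (mod 13): since gcd(24, 13) = 1, we get a unique residue mod 312.
    Write x = 7 + 24·t and substitute into x ≡ 11 (mod 13): 24·t ≡ 11 − 7 = 4 (mod 13).
    Reduce coefficients mod 13: 11·t ≡ 4 (mod 13).
    The inverse of 11 mod 13 is 6 (since 11·6 = 66 = 5·13 + 1), so t ≡ 6·4 = 24 ≡ 11 (mod 13).
    Then x = 7 + 24·11 = 271, valid modulo lcm(24, 13) = 312: x ≡ 271 (mod 312).
Verify: 271 mod 3 = 1 ✓, 271 mod 8 = 7 ✓, 271 mod 13 = 11 ✓.

x ≡ 271 (mod 312).


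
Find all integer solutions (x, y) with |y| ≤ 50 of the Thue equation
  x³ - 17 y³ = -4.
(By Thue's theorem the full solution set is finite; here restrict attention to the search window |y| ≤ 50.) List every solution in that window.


The equation is x³ - 17y³ = -4. For fixed y, x³ = 17·y³ − 4, so a solution requires the RHS to be a perfect cube.
Strategy: iterate y from -50 to 50, compute RHS = 17·y³ − 4, and check whether it is a (positive or negative) perfect cube.
Check small values of y:
  y = 0: RHS = -4 is not a perfect cube.
  y = 1: RHS = 13 is not a perfect cube.
  y = -1: RHS = -21 is not a perfect cube.
  y = 2: RHS = 132 is not a perfect cube.
  y = -2: RHS = -140 is not a perfect cube.
  y = 3: RHS = 455 is not a perfect cube.
  y = -3: RHS = -463 is not a perfect cube.
Continuing the search up to |y| = 50 finds no solutions either.
No (x, y) in the scanned range satisfies the equation.

No integer solutions with |y| ≤ 50.


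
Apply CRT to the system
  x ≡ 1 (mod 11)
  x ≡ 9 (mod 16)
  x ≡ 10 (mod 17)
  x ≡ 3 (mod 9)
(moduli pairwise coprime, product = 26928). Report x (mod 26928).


Product of moduli M = 11 · 16 · 17 · 9 = 26928.
Merge one congruence at a time:
  Start: x ≡ 1 (mod 11).
  Combine with x ≡ 9 (mod 16); new modulus lcm = 176.
    Write x = 1 + 11·t and substitute into x ≡ 9 (mod 16): 11·t ≡ 9 − 1 = 8 (mod 16).
    The inverse of 11 mod 16 is 3 (since 11·3 = 33 = 2·16 + 1), so t ≡ 3·8 = 24 ≡ 8 (mod 16).
    Then x = 1 + 11·8 = 89, valid modulo lcm(11, 16) = 176: x ≡ 89 (mod 176).
  Combine with x ≡ 10 (mod 17); new modulus lcm = 2992.
    Write x = 89 + 176·t and substitute into x ≡ 10 (mod 17): 176·t ≡ 10 − 89 = -79 (mod 17).
    Reduce coefficients mod 17: 6·t ≡ 6 (mod 17).
    The inverse of 6 mod 17 is 3 (since 6·3 = 18 = 1·17 + 1), so t ≡ 3·6 = 18 ≡ 1 (mod 17).
    Then x = 89 + 176·1 = 265, valid modulo lcm(176, 17) = 2992: x ≡ 265 (mod 2992).
  Combine with x ≡ 3 (mod 9); new modulus lcm = 26928.
    Write x = 265 + 2992·t and substitute into x ≡ 3 (mod 9): 2992·t ≡ 3 − 265 = -262 (mod 9).
    Reduce coefficients mod 9: 4·t ≡ 8 (mod 9).
    The inverse of 4 mod 9 is 7 (since 4·7 = 28 = 3·9 + 1), so t ≡ 7·8 = 56 ≡ 2 (mod 9).
    Then x = 265 + 2992·2 = 6249, valid modulo lcm(2992, 9) = 26928: x ≡ 6249 (mod 26928).
Verify against each original: 6249 mod 11 = 1, 6249 mod 16 = 9, 6249 mod 17 = 10, 6249 mod 9 = 3.

x ≡ 6249 (mod 26928).


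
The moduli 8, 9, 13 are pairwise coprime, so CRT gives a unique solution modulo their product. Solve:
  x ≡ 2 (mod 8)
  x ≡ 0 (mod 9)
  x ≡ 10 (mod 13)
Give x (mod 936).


Moduli 8, 9, 13 are pairwise coprime; by CRT there is a unique solution modulo M = 8 · 9 · 13 = 936.
Solve pairwise, accumulating the modulus:
  Start with x ≡ 2 (mod 8).
  Combine with x ≡ 0 (mod 9): since gcd(8, 9) = 1, we get a unique residue mod 72.
    Write x = 2 + 8·t and substitute into x ≡ 0 (mod 9): 8·t ≡ 0 − 2 = -2 (mod 9).
    Reduce coefficients mod 9: 8·t ≡ 7 (mod 9).
    The inverse of 8 mod 9 is 8 (since 8·8 = 64 = 7·9 + 1), so t ≡ 8·7 = 56 ≡ 2 (mod 9).
    Then x = 2 + 8·2 = 18, valid modulo lcm(8, 9) = 72: x ≡ 18 (mod 72).
  Combine with x ≡ 10 (mod 13): since gcd(72, 13) = 1, we get a unique residue mod 936.
    Write x = 18 + 72·t and substitute into x ≡ 10 (mod 13): 72·t ≡ 10 − 18 = -8 (mod 13).
    Reduce coefficients mod 13: 7·t ≡ 5 (mod 13).
    The inverse of 7 mod 13 is 2 (since 7·2 = 14 = 1·13 + 1), so t ≡ 2·5 = 10 ≡ 10 (mod 13).
    Then x = 18 + 72·10 = 738, valid modulo lcm(72, 13) = 936: x ≡ 738 (mod 936).
Verify: 738 mod 8 = 2 ✓, 738 mod 9 = 0 ✓, 738 mod 13 = 10 ✓.

x ≡ 738 (mod 936).


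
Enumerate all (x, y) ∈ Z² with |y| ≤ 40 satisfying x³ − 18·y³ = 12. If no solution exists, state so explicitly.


The equation is x³ - 18y³ = 12. For fixed y, x³ = 18·y³ + 12, so a solution requires the RHS to be a perfect cube.
Strategy: iterate y from -40 to 40, compute RHS = 18·y³ + 12, and check whether it is a (positive or negative) perfect cube.
Check small values of y:
  y = 0: RHS = 12 is not a perfect cube.
  y = 1: RHS = 30 is not a perfect cube.
  y = -1: RHS = -6 is not a perfect cube.
  y = 2: RHS = 156 is not a perfect cube.
  y = -2: RHS = -132 is not a perfect cube.
  y = 3: RHS = 498 is not a perfect cube.
  y = -3: RHS = -474 is not a perfect cube.
Continuing the search up to |y| = 40 finds no solutions either.
No (x, y) in the scanned range satisfies the equation.

No integer solutions with |y| ≤ 40.


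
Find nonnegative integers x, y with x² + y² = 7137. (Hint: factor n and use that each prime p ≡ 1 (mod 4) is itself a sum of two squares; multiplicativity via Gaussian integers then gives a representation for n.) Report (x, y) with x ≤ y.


Step 1: Factor n = 7137 = 3^2 · 13 · 61.
Step 2: Check the mod-4 condition on each prime factor: 3 ≡ 3 (mod 4), exponent 2 (must be even); 13 ≡ 1 (mod 4), exponent 1; 61 ≡ 1 (mod 4), exponent 1.
All primes ≡ 3 (mod 4) appear to even exponent (or don't appear), so by the two-squares theorem n IS expressible as a sum of two squares.
Step 3: Build a representation. Group n = k² · m with k = 3 and m = 13 · 61 = 793 (a product of primes ≡ 1 (mod 4)); a representation of m scales to one of n via (k·x)² + (k·y)² = k²(x² + y²). Each prime p ≡ 1 (mod 4) is itself a sum of two squares; find a² by testing p − a² for a perfect square:
  13: 13 − 1² = 12, 13 − 2² = 9 = 3² ⇒ 13 = 2² + 3².
  61: 61 − 1² = 60, 61 − 2² = 57, 61 − 3² = 52, 61 − 4² = 45, 61 − 5² = 36 = 6² ⇒ 61 = 5² + 6².
  Combine using the Brahmagupta–Fibonacci identity (a² + b²)(c² + d²) = (ac − bd)² + (ad + bc)² = (ac + bd)² + (ad − bc)²:
  13 · 61 = 793: from (2² + 3²)(5² + 6²), take (2·5 − 3·6, 2·6 + 3·5) = (10 − 18, 12 + 15) = (-8, 27); dropping signs (only squares matter) gives (8, 27); check 8² + 27² = 64 + 729 = 793 ✓.
  Scale by k = 3: (3·8, 3·27) = (24, 81).
Step 4: Order so x ≤ y and verify: 24² + 81² = 576 + 6561 = 7137 = n. ✓

n = 7137 = 24² + 81² (one valid representation with x ≤ y).


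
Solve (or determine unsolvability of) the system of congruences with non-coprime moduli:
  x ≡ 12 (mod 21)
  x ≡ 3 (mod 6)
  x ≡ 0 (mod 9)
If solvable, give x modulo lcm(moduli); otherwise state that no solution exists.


Moduli 21, 6, 9 are not pairwise coprime, so CRT works modulo lcm(m_i) when all pairwise compatibility conditions hold.
Pairwise compatibility: gcd(m_i, m_j) must divide a_i - a_j for every pair.
Merge one congruence at a time:
  Start: x ≡ 12 (mod 21).
  Combine with x ≡ 3 (mod 6): gcd(21, 6) = 3; 3 - 12 = -9, which IS divisible by 3, so compatible.
    Write x = 12 + 21·t and substitute into x ≡ 3 (mod 6): 21·t ≡ 3 − 12 = -9 (mod 6).
    Divide the congruence (and modulus) by g = 3: 7·t ≡ -3 (mod 2).
    Reduce coefficients mod 2: 1·t ≡ 1 (mod 2).
    So t ≡ 1 (mod 2).
    Then x = 12 + 21·1 = 33, valid modulo lcm(21, 6) = 42: x ≡ 33 (mod 42).
  Combine with x ≡ 0 (mod 9): gcd(42, 9) = 3; 0 - 33 = -33, which IS divisible by 3, so compatible.
    Write x = 33 + 42·t and substitute into x ≡ 0 (mod 9): 42·t ≡ 0 − 33 = -33 (mod 9).
    Divide the congruence (and modulus) by g = 3: 14·t ≡ -11 (mod 3).
    Reduce coefficients mod 3: 2·t ≡ 1 (mod 3).
    The inverse of 2 mod 3 is 2 (since 2·2 = 4 = 1·3 + 1), so t ≡ 2·1 = 2 ≡ 2 (mod 3).
    Then x = 33 + 42·2 = 117, valid modulo lcm(42, 9) = 126: x ≡ 117 (mod 126).
Verify: 117 mod 21 = 12, 117 mod 6 = 3, 117 mod 9 = 0.

x ≡ 117 (mod 126).


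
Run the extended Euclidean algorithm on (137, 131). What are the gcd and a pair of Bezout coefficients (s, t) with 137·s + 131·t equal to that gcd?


Euclidean algorithm on (137, 131) — divide until remainder is 0:
  137 = 1 · 131 + 6
  131 = 21 · 6 + 5
  6 = 1 · 5 + 1
  5 = 5 · 1 + 0
gcd(137, 131) = 1.
Track Bezout coefficients alongside the remainders: start with r₀ = 137 = a·1 + b·0 (s = 1, t = 0) and r₁ = 131 = a·0 + b·1 (s = 0, t = 1); each new remainder r_{k+1} = r_{k-1} − q_k·r_k inherits s_{k+1} = s_{k-1} − q_k·s_k, t_{k+1} = t_{k-1} − q_k·t_k, so r_k = a·s_k + b·t_k at every step:
  q = 1: r = 6, s = 1 − 1·0 = 1, t = 0 − 1·1 = -1  (check: 137·1 + 131·(-1) = 6)
  q = 21: r = 5, s = 0 − 21·1 = -21, t = 1 − 21·(-1) = 22  (check: 137·(-21) + 131·22 = 5)
  q = 1: r = 1, s = 1 − 1·(-21) = 22, t = -1 − 1·22 = -23  (check: 137·22 + 131·(-23) = 1)
The row with r = 1 (the gcd) gives the Bezout coefficients s = 22, t = -23.
Result: 137 · (22) + 131 · (-23) = 1.

gcd(137, 131) = 1; s = 22, t = -23 (check: 137·22 + 131·(-23) = 1).


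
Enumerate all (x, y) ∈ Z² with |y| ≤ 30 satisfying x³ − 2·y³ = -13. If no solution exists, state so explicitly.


The equation is x³ - 2y³ = -13. For fixed y, x³ = 2·y³ − 13, so a solution requires the RHS to be a perfect cube.
Strategy: iterate y from -30 to 30, compute RHS = 2·y³ − 13, and check whether it is a (positive or negative) perfect cube.
Check small values of y:
  y = 0: RHS = -13 is not a perfect cube.
  y = 1: RHS = -11 is not a perfect cube.
  y = -1: RHS = -15 is not a perfect cube.
  y = 2: RHS = 3 is not a perfect cube.
  y = -2: RHS = -29 is not a perfect cube.
  y = 3: RHS = 41 is not a perfect cube.
  y = -3: RHS = -67 is not a perfect cube.
Continuing the search up to |y| = 30 finds no solutions either.
No (x, y) in the scanned range satisfies the equation.

No integer solutions with |y| ≤ 30.


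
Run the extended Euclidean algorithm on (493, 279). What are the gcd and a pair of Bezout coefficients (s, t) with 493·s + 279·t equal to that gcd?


Euclidean algorithm on (493, 279) — divide until remainder is 0:
  493 = 1 · 279 + 214
  279 = 1 · 214 + 65
  214 = 3 · 65 + 19
  65 = 3 · 19 + 8
  19 = 2 · 8 + 3
  8 = 2 · 3 + 2
  3 = 1 · 2 + 1
  2 = 2 · 1 + 0
gcd(493, 279) = 1.
Track Bezout coefficients alongside the remainders: start with r₀ = 493 = a·1 + b·0 (s = 1, t = 0) and r₁ = 279 = a·0 + b·1 (s = 0, t = 1); each new remainder r_{k+1} = r_{k-1} − q_k·r_k inherits s_{k+1} = s_{k-1} − q_k·s_k, t_{k+1} = t_{k-1} − q_k·t_k, so r_k = a·s_k + b·t_k at every step:
  q = 1: r = 214, s = 1 − 1·0 = 1, t = 0 − 1·1 = -1  (check: 493·1 + 279·(-1) = 214)
  q = 1: r = 65, s = 0 − 1·1 = -1, t = 1 − 1·(-1) = 2  (check: 493·(-1) + 279·2 = 65)
  q = 3: r = 19, s = 1 − 3·(-1) = 4, t = -1 − 3·2 = -7  (check: 493·4 + 279·(-7) = 19)
  q = 3: r = 8, s = -1 − 3·4 = -13, t = 2 − 3·(-7) = 23  (check: 493·(-13) + 279·23 = 8)
  q = 2: r = 3, s = 4 − 2·(-13) = 30, t = -7 − 2·23 = -53  (check: 493·30 + 279·(-53) = 3)
  q = 2: r = 2, s = -13 − 2·30 = -73, t = 23 − 2·(-53) = 129  (check: 493·(-73) + 279·129 = 2)
  q = 1: r = 1, s = 30 − 1·(-73) = 103, t = -53 − 1·129 = -182  (check: 493·103 + 279·(-182) = 1)
The row with r = 1 (the gcd) gives the Bezout coefficients s = 103, t = -182.
Result: 493 · (103) + 279 · (-182) = 1.

gcd(493, 279) = 1; s = 103, t = -182 (check: 493·103 + 279·(-182) = 1).


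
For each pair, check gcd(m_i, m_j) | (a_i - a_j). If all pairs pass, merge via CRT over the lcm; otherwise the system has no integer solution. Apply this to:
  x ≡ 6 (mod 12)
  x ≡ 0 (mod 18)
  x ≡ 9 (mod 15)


Moduli 12, 18, 15 are not pairwise coprime, so CRT works modulo lcm(m_i) when all pairwise compatibility conditions hold.
Pairwise compatibility: gcd(m_i, m_j) must divide a_i - a_j for every pair.
Merge one congruence at a time:
  Start: x ≡ 6 (mod 12).
  Combine with x ≡ 0 (mod 18): gcd(12, 18) = 6; 0 - 6 = -6, which IS divisible by 6, so compatible.
    Write x = 6 + 12·t and substitute into x ≡ 0 (mod 18): 12·t ≡ 0 − 6 = -6 (mod 18).
    Divide the congruence (and modulus) by g = 6: 2·t ≡ -1 (mod 3).
    Reduce coefficients mod 3: 2·t ≡ 2 (mod 3).
    The inverse of 2 mod 3 is 2 (since 2·2 = 4 = 1·3 + 1), so t ≡ 2·2 = 4 ≡ 1 (mod 3).
    Then x = 6 + 12·1 = 18, valid modulo lcm(12, 18) = 36: x ≡ 18 (mod 36).
  Combine with x ≡ 9 (mod 15): gcd(36, 15) = 3; 9 - 18 = -9, which IS divisible by 3, so compatible.
    Write x = 18 + 36·t and substitute into x ≡ 9 (mod 15): 36·t ≡ 9 − 18 = -9 (mod 15).
    Divide the congruence (and modulus) by g = 3: 12·t ≡ -3 (mod 5).
    Reduce coefficients mod 5: 2·t ≡ 2 (mod 5).
    The inverse of 2 mod 5 is 3 (since 2·3 = 6 = 1·5 + 1), so t ≡ 3·2 = 6 ≡ 1 (mod 5).
    Then x = 18 + 36·1 = 54, valid modulo lcm(36, 15) = 180: x ≡ 54 (mod 180).
Verify: 54 mod 12 = 6, 54 mod 18 = 0, 54 mod 15 = 9.

x ≡ 54 (mod 180).


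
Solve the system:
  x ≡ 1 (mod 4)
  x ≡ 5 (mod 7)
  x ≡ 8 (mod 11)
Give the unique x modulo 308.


Moduli 4, 7, 11 are pairwise coprime; by CRT there is a unique solution modulo M = 4 · 7 · 11 = 308.
Solve pairwise, accumulating the modulus:
  Start with x ≡ 1 (mod 4).
  Combine with x ≡ 5 (mod 7): since gcd(4, 7) = 1, we get a unique residue mod 28.
    Write x = 1 + 4·t and substitute into x ≡ 5 (mod 7): 4·t ≡ 5 − 1 = 4 (mod 7).
    The inverse of 4 mod 7 is 2 (since 4·2 = 8 = 1·7 + 1), so t ≡ 2·4 = 8 ≡ 1 (mod 7).
    Then x = 1 + 4·1 = 5, valid modulo lcm(4, 7) = 28: x ≡ 5 (mod 28).
  Combine with x ≡ 8 (mod 11): since gcd(28, 11) = 1, we get a unique residue mod 308.
    Write x = 5 + 28·t and substitute into x ≡ 8 (mod 11): 28·t ≡ 8 − 5 = 3 (mod 11).
    Reduce coefficients mod 11: 6·t ≡ 3 (mod 11).
    The inverse of 6 mod 11 is 2 (since 6·2 = 12 = 1·11 + 1), so t ≡ 2·3 = 6 ≡ 6 (mod 11).
    Then x = 5 + 28·6 = 173, valid modulo lcm(28, 11) = 308: x ≡ 173 (mod 308).
Verify: 173 mod 4 = 1 ✓, 173 mod 7 = 5 ✓, 173 mod 11 = 8 ✓.

x ≡ 173 (mod 308).


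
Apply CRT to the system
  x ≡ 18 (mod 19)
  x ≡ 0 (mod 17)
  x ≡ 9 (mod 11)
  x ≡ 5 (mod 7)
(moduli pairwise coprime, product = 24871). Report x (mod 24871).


Product of moduli M = 19 · 17 · 11 · 7 = 24871.
Merge one congruence at a time:
  Start: x ≡ 18 (mod 19).
  Combine with x ≡ 0 (mod 17); new modulus lcm = 323.
    Write x = 18 + 19·t and substitute into x ≡ 0 (mod 17): 19·t ≡ 0 − 18 = -18 (mod 17).
    Reduce coefficients mod 17: 2·t ≡ 16 (mod 17).
    The inverse of 2 mod 17 is 9 (since 2·9 = 18 = 1·17 + 1), so t ≡ 9·16 = 144 ≡ 8 (mod 17).
    Then x = 18 + 19·8 = 170, valid modulo lcm(19, 17) = 323: x ≡ 170 (mod 323).
  Combine with x ≡ 9 (mod 11); new modulus lcm = 3553.
    Write x = 170 + 323·t and substitute into x ≡ 9 (mod 11): 323·t ≡ 9 − 170 = -161 (mod 11).
    Reduce coefficients mod 11: 4·t ≡ 4 (mod 11).
    The inverse of 4 mod 11 is 3 (since 4·3 = 12 = 1·11 + 1), so t ≡ 3·4 = 12 ≡ 1 (mod 11).
    Then x = 170 + 323·1 = 493, valid modulo lcm(323, 11) = 3553: x ≡ 493 (mod 3553).
  Combine with x ≡ 5 (mod 7); new modulus lcm = 24871.
    Write x = 493 + 3553·t and substitute into x ≡ 5 (mod 7): 3553·t ≡ 5 − 493 = -488 (mod 7).
    Reduce coefficients mod 7: 4·t ≡ 2 (mod 7).
    The inverse of 4 mod 7 is 2 (since 4·2 = 8 = 1·7 + 1), so t ≡ 2·2 = 4 ≡ 4 (mod 7).
    Then x = 493 + 3553·4 = 14705, valid modulo lcm(3553, 7) = 24871: x ≡ 14705 (mod 24871).
Verify against each original: 14705 mod 19 = 18, 14705 mod 17 = 0, 14705 mod 11 = 9, 14705 mod 7 = 5.

x ≡ 14705 (mod 24871).


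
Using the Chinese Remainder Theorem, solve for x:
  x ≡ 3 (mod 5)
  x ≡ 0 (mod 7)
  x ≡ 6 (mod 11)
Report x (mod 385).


Moduli 5, 7, 11 are pairwise coprime; by CRT there is a unique solution modulo M = 5 · 7 · 11 = 385.
Solve pairwise, accumulating the modulus:
  Start with x ≡ 3 (mod 5).
  Combine with x ≡ 0 (mod 7): since gcd(5, 7) = 1, we get a unique residue mod 35.
    Write x = 3 + 5·t and substitute into x ≡ 0 (mod 7): 5·t ≡ 0 − 3 = -3 (mod 7).
    Reduce coefficients mod 7: 5·t ≡ 4 (mod 7).
    The inverse of 5 mod 7 is 3 (since 5·3 = 15 = 2·7 + 1), so t ≡ 3·4 = 12 ≡ 5 (mod 7).
    Then x = 3 + 5·5 = 28, valid modulo lcm(5, 7) = 35: x ≡ 28 (mod 35).
  Combine with x ≡ 6 (mod 11): since gcd(35, 11) = 1, we get a unique residue mod 385.
    Write x = 28 + 35·t and substitute into x ≡ 6 (mod 11): 35·t ≡ 6 − 28 = -22 (mod 11).
    Reduce coefficients mod 11: 2·t ≡ 0 (mod 11).
    The inverse of 2 mod 11 is 6 (since 2·6 = 12 = 1·11 + 1), so t ≡ 6·0 = 0 ≡ 0 (mod 11).
    Then x = 28 + 35·0 = 28, valid modulo lcm(35, 11) = 385: x ≡ 28 (mod 385).
Verify: 28 mod 5 = 3 ✓, 28 mod 7 = 0 ✓, 28 mod 11 = 6 ✓.

x ≡ 28 (mod 385).


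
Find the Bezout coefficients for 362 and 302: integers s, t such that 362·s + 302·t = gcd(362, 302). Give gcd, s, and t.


Euclidean algorithm on (362, 302) — divide until remainder is 0:
  362 = 1 · 302 + 60
  302 = 5 · 60 + 2
  60 = 30 · 2 + 0
gcd(362, 302) = 2.
Track Bezout coefficients alongside the remainders: start with r₀ = 362 = a·1 + b·0 (s = 1, t = 0) and r₁ = 302 = a·0 + b·1 (s = 0, t = 1); each new remainder r_{k+1} = r_{k-1} − q_k·r_k inherits s_{k+1} = s_{k-1} − q_k·s_k, t_{k+1} = t_{k-1} − q_k·t_k, so r_k = a·s_k + b·t_k at every step:
  q = 1: r = 60, s = 1 − 1·0 = 1, t = 0 − 1·1 = -1  (check: 362·1 + 302·(-1) = 60)
  q = 5: r = 2, s = 0 − 5·1 = -5, t = 1 − 5·(-1) = 6  (check: 362·(-5) + 302·6 = 2)
The row with r = 2 (the gcd) gives the Bezout coefficients s = -5, t = 6.
Result: 362 · (-5) + 302 · (6) = 2.

gcd(362, 302) = 2; s = -5, t = 6 (check: 362·(-5) + 302·6 = 2).


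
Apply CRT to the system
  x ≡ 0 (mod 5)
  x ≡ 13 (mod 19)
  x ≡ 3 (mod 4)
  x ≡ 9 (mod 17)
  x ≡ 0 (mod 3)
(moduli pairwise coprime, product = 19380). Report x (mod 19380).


Product of moduli M = 5 · 19 · 4 · 17 · 3 = 19380.
Merge one congruence at a time:
  Start: x ≡ 0 (mod 5).
  Combine with x ≡ 13 (mod 19); new modulus lcm = 95.
    Write x = 0 + 5·t and substitute into x ≡ 13 (mod 19): 5·t ≡ 13 − 0 = 13 (mod 19).
    The inverse of 5 mod 19 is 4 (since 5·4 = 20 = 1·19 + 1), so t ≡ 4·13 = 52 ≡ 14 (mod 19).
    Then x = 0 + 5·14 = 70, valid modulo lcm(5, 19) = 95: x ≡ 70 (mod 95).
  Combine with x ≡ 3 (mod 4); new modulus lcm = 380.
    Write x = 70 + 95·t and substitute into x ≡ 3 (mod 4): 95·t ≡ 3 − 70 = -67 (mod 4).
    Reduce coefficients mod 4: 3·t ≡ 1 (mod 4).
    The inverse of 3 mod 4 is 3 (since 3·3 = 9 = 2·4 + 1), so t ≡ 3·1 = 3 ≡ 3 (mod 4).
    Then x = 70 + 95·3 = 355, valid modulo lcm(95, 4) = 380: x ≡ 355 (mod 380).
  Combine with x ≡ 9 (mod 17); new modulus lcm = 6460.
    Write x = 355 + 380·t and substitute into x ≡ 9 (mod 17): 380·t ≡ 9 − 355 = -346 (mod 17).
    Reduce coefficients mod 17: 6·t ≡ 11 (mod 17).
    The inverse of 6 mod 17 is 3 (since 6·3 = 18 = 1·17 + 1), so t ≡ 3·11 = 33 ≡ 16 (mod 17).
    Then x = 355 + 380·16 = 6435, valid modulo lcm(380, 17) = 6460: x ≡ 6435 (mod 6460).
  Combine with x ≡ 0 (mod 3); new modulus lcm = 19380.
    Write x = 6435 + 6460·t and substitute into x ≡ 0 (mod 3): 6460·t ≡ 0 − 6435 = -6435 (mod 3).
    Reduce coefficients mod 3: 1·t ≡ 0 (mod 3).
    So t ≡ 0 (mod 3).
    Then x = 6435 + 6460·0 = 6435, valid modulo lcm(6460, 3) = 19380: x ≡ 6435 (mod 19380).
Verify against each original: 6435 mod 5 = 0, 6435 mod 19 = 13, 6435 mod 4 = 3, 6435 mod 17 = 9, 6435 mod 3 = 0.

x ≡ 6435 (mod 19380).


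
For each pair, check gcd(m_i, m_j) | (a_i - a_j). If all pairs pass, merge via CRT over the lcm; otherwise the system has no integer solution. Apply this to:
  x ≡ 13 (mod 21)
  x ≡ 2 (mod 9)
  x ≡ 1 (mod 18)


Moduli 21, 9, 18 are not pairwise coprime, so CRT works modulo lcm(m_i) when all pairwise compatibility conditions hold.
Pairwise compatibility: gcd(m_i, m_j) must divide a_i - a_j for every pair.
Merge one congruence at a time:
  Start: x ≡ 13 (mod 21).
  Combine with x ≡ 2 (mod 9): gcd(21, 9) = 3, and 2 - 13 = -11 is NOT divisible by 3.
    ⇒ system is inconsistent (no integer solution).

No solution (the system is inconsistent).


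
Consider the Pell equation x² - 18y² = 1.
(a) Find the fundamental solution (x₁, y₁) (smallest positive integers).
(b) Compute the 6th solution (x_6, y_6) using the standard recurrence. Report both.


Step 1: Find the fundamental solution (x₁, y₁) of x² - 18y² = 1.
  Expand √18 as a continued fraction. a₀ = ⌊√18⌋ = 4; iterate m_{k+1} = d_k·a_k − m_k, d_{k+1} = (18 − m_{k+1}²)/d_k, a_{k+1} = ⌊(a₀ + m_{k+1})/d_{k+1}⌋ (starting m₀ = 0, d₀ = 1), with convergents p_k = a_k·p_{k-1} + p_{k-2}, q_k = a_k·q_{k-1} + q_{k-2} (p₋₁ = 1, q₋₁ = 0):
  k = 0: a₀ = 4; p₀/q₀ = 4/1; p₀² − 18·q₀² = 16 − 18 = -2.
  k = 1: m = 4, d = 2, a = ⌊(4 + 4)/2⌋ = 4; p/q = (4·4 + 1)/(4·1 + 0) = 17/4; p² − 18·q² = 289 − 288 = 1.
  The first convergent with p² − 18·q² = 1 gives the fundamental solution (x₁, y₁) = (17, 4).
Step 2: Apply the recurrence (x_{n+1}, y_{n+1}) = (x₁x_n + 18y₁y_n, x₁y_n + y₁x_n) repeatedly.
  From (x_1, y_1) = (17, 4): x_2 = 17·17 + 18·4·4 = 577; y_2 = 17·4 + 4·17 = 136.
  From (x_2, y_2) = (577, 136): x_3 = 17·577 + 18·4·136 = 19601; y_3 = 17·136 + 4·577 = 4620.
  From (x_3, y_3) = (19601, 4620): x_4 = 17·19601 + 18·4·4620 = 665857; y_4 = 17·4620 + 4·19601 = 156944.
  From (x_4, y_4) = (665857, 156944): x_5 = 17·665857 + 18·4·156944 = 22619537; y_5 = 17·156944 + 4·665857 = 5331476.
  From (x_5, y_5) = (22619537, 5331476): x_6 = 17·22619537 + 18·4·5331476 = 768398401; y_6 = 17·5331476 + 4·22619537 = 181113240.
Step 3: Verify x_6² - 18·y_6² = 590436102659356801 - 590436102659356800 = 1 (should be 1). ✓

(x_1, y_1) = (17, 4); (x_6, y_6) = (768398401, 181113240).


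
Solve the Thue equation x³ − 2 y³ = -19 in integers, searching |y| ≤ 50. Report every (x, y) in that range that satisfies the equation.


The equation is x³ - 2y³ = -19. For fixed y, x³ = 2·y³ − 19, so a solution requires the RHS to be a perfect cube.
Strategy: iterate y from -50 to 50, compute RHS = 2·y³ − 19, and check whether it is a (positive or negative) perfect cube.
Check small values of y:
  y = 0: RHS = -19 is not a perfect cube.
  y = 1: RHS = -17 is not a perfect cube.
  y = -1: RHS = -21 is not a perfect cube.
  y = 2: RHS = -3 is not a perfect cube.
  y = -2: RHS = -35 is not a perfect cube.
  y = 3: RHS = 35 is not a perfect cube.
  y = -3: RHS = -73 is not a perfect cube.
Continuing the search up to |y| = 50 finds no solutions either.
No (x, y) in the scanned range satisfies the equation.

No integer solutions with |y| ≤ 50.


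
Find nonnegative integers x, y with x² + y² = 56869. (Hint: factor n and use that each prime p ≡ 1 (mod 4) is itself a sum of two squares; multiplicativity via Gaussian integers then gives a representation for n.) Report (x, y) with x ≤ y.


Step 1: Factor n = 56869 = 29 · 37 · 53.
Step 2: Check the mod-4 condition on each prime factor: 29 ≡ 1 (mod 4), exponent 1; 37 ≡ 1 (mod 4), exponent 1; 53 ≡ 1 (mod 4), exponent 1.
All primes ≡ 3 (mod 4) appear to even exponent (or don't appear), so by the two-squares theorem n IS expressible as a sum of two squares.
Step 3: Build a representation. Here n = 29 · 37 · 53 is a product of primes ≡ 1 (mod 4). Each prime p ≡ 1 (mod 4) is itself a sum of two squares; find a² by testing p − a² for a perfect square:
  29: 29 − 1² = 28, 29 − 2² = 25 = 5² ⇒ 29 = 2² + 5².
  37: 37 − 1² = 36 = 6² ⇒ 37 = 1² + 6².
  53: 53 − 1² = 52, 53 − 2² = 49 = 7² ⇒ 53 = 2² + 7².
  Combine using the Brahmagupta–Fibonacci identity (a² + b²)(c² + d²) = (ac − bd)² + (ad + bc)² = (ac + bd)² + (ad − bc)²:
  29 · 37 = 1073: from (2² + 5²)(1² + 6²), take (2·1 − 5·6, 2·6 + 5·1) = (2 − 30, 12 + 5) = (-28, 17); dropping signs (only squares matter) gives (28, 17); check 28² + 17² = 784 + 289 = 1073 ✓.
  1073 · 53 = 56869: from (28² + 17²)(2² + 7²), take (28·2 − 17·7, 28·7 + 17·2) = (56 − 119, 196 + 34) = (-63, 230); dropping signs (only squares matter) gives (63, 230); check 63² + 230² = 3969 + 52900 = 56869 ✓.
Step 4: Order so x ≤ y and verify: 63² + 230² = 3969 + 52900 = 56869 = n. ✓

n = 56869 = 63² + 230² (one valid representation with x ≤ y).


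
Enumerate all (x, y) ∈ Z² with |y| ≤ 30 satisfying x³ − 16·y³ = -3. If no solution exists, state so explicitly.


The equation is x³ - 16y³ = -3. For fixed y, x³ = 16·y³ − 3, so a solution requires the RHS to be a perfect cube.
Strategy: iterate y from -30 to 30, compute RHS = 16·y³ − 3, and check whether it is a (positive or negative) perfect cube.
Check small values of y:
  y = 0: RHS = -3 is not a perfect cube.
  y = 1: RHS = 13 is not a perfect cube.
  y = -1: RHS = -19 is not a perfect cube.
  y = 2: RHS = 125 = (5)³ ⇒ x = 5 works.
  y = -2: RHS = -131 is not a perfect cube.
  y = 3: RHS = 429 is not a perfect cube.
  y = -3: RHS = -435 is not a perfect cube.
Continuing the search up to |y| = 30 finds no further solutions beyond those listed.
Collected solutions: (5, 2).

Solutions (with |y| ≤ 30): (5, 2).


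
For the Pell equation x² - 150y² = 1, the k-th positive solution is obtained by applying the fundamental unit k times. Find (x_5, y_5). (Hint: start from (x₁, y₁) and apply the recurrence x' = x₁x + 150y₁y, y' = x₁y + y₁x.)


Step 1: Find the fundamental solution (x₁, y₁) of x² - 150y² = 1.
  Expand √150 as a continued fraction. a₀ = ⌊√150⌋ = 12; iterate m_{k+1} = d_k·a_k − m_k, d_{k+1} = (150 − m_{k+1}²)/d_k, a_{k+1} = ⌊(a₀ + m_{k+1})/d_{k+1}⌋ (starting m₀ = 0, d₀ = 1), with convergents p_k = a_k·p_{k-1} + p_{k-2}, q_k = a_k·q_{k-1} + q_{k-2} (p₋₁ = 1, q₋₁ = 0):
  k = 0: a₀ = 12; p₀/q₀ = 12/1; p₀² − 150·q₀² = 144 − 150 = -6.
  k = 1: m = 12, d = 6, a = ⌊(12 + 12)/6⌋ = 4; p/q = (4·12 + 1)/(4·1 + 0) = 49/4; p² − 150·q² = 2401 − 2400 = 1.
  The first convergent with p² − 150·q² = 1 gives the fundamental solution (x₁, y₁) = (49, 4).
Step 2: Apply the recurrence (x_{n+1}, y_{n+1}) = (x₁x_n + 150y₁y_n, x₁y_n + y₁x_n) repeatedly.
  From (x_1, y_1) = (49, 4): x_2 = 49·49 + 150·4·4 = 4801; y_2 = 49·4 + 4·49 = 392.
  From (x_2, y_2) = (4801, 392): x_3 = 49·4801 + 150·4·392 = 470449; y_3 = 49·392 + 4·4801 = 38412.
  From (x_3, y_3) = (470449, 38412): x_4 = 49·470449 + 150·4·38412 = 46099201; y_4 = 49·38412 + 4·470449 = 3763984.
  From (x_4, y_4) = (46099201, 3763984): x_5 = 49·46099201 + 150·4·3763984 = 4517251249; y_5 = 49·3763984 + 4·46099201 = 368832020.
Step 3: Verify x_5² - 150·y_5² = 20405558846592060001 - 20405558846592060000 = 1 (should be 1). ✓

(x_1, y_1) = (49, 4); (x_5, y_5) = (4517251249, 368832020).
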